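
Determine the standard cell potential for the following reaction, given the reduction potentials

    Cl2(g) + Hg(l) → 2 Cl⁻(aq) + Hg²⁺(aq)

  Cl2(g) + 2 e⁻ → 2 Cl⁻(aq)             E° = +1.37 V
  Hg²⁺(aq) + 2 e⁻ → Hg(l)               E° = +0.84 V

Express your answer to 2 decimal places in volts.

In the reaction as written, Cl2(g) is reduced (cathode) and Hg²⁺(aq) is produced by oxidation at the anode.
E°cell = E°(cathode) − E°(anode) = +1.37 − (+0.84) = +0.53 V.

+0.53 V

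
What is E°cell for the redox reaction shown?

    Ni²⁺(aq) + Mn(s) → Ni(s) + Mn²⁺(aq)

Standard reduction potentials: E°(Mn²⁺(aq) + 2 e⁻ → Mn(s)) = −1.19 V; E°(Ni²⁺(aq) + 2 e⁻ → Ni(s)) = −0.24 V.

Ni²⁺(aq) gains electrons, so the Ni²⁺/Ni couple is the cathode; the Mn²⁺/Mn couple is the anode.
E°cell = E°(cathode) − E°(anode) = −0.24 − (−1.19) = +0.95 V.
The positive value indicates the reaction is spontaneous as written.

+0.95 V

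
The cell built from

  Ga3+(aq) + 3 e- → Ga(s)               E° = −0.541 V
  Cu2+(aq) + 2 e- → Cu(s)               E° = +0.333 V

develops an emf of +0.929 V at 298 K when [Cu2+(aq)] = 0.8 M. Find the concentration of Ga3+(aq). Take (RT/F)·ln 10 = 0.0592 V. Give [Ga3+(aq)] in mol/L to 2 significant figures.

0.0012 M

With Cu²⁺/Cu at the cathode and Ga³⁺/Ga at the anode, E°cell = +0.333 − (−0.541) = +0.874 V (n = 6).
From the Nernst equation, log Q = n(E° − E)/0.0592 = 6·(+0.874 − (+0.929))/0.0592 = −5.574.
Balancing electrons gives 3 Cu2+(aq) + 2 Ga(s) → 3 Cu(s) + 2 Ga3+(aq); thus Q = [Ga3+(aq)]^2 / [Cu2+(aq)]^3.
Isolating [Ga3+(aq)] in Q = 10^{−5.574} yields log [Ga3+(aq)] = −2.932, i.e. 0.0012 M.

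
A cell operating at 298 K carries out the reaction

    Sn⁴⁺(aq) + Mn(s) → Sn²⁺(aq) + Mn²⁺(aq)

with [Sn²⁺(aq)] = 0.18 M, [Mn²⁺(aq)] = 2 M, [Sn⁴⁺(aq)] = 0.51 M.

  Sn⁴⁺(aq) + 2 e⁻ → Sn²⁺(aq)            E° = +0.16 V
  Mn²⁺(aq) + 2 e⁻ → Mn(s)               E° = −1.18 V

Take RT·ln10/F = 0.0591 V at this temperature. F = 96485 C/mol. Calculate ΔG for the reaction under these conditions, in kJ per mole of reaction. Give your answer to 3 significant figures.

With Sn⁴⁺/Sn²⁺ reduced at the cathode, E°cell = +0.16 − (−1.18) = +1.34 V and n = 2.
Here Q = ([Sn²⁺(aq)]·[Mn²⁺(aq)]) / [Sn⁴⁺(aq)] = 0.706 (log Q = −0.151), giving E = +1.34 − (0.0591/2)·(−0.151) = +1.3445 V.
Finally ΔG = −nFE = −(2)(96485 C/mol)(+1.3445 V) = −259 kJ/mol.

−259 kJ/mol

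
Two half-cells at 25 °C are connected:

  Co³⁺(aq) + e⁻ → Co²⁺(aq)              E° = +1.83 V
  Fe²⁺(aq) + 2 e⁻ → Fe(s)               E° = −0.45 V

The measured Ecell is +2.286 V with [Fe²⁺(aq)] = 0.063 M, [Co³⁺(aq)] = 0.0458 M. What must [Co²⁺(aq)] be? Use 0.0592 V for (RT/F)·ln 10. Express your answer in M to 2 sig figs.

Co³⁺/Co²⁺ is the cathode (higher E°); E°cell = +1.83 − (−0.45) = +2.28 V with n = 2.
From the Nernst equation, log Q = n(E° − E)/0.0592 = 2·(+2.28 − (+2.286))/0.0592 = −0.203.
The balanced reaction is 2 Co³⁺(aq) + Fe(s) → 2 Co²⁺(aq) + Fe²⁺(aq), so Q = ([Co²⁺(aq)]^2·[Fe²⁺(aq)]) / [Co³⁺(aq)]^2.
Solving for the unknown gives log [Co²⁺(aq)] = −0.840, so [Co²⁺(aq)] ≈ 0.14 M.

0.14 M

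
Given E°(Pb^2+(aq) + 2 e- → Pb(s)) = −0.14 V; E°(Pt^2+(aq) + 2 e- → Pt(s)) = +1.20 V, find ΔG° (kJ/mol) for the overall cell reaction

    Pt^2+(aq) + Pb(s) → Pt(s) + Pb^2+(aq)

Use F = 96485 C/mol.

In the reaction as written Pt^2+(aq) is reduced, so the Pt²⁺/Pt couple is the cathode and Pb²⁺/Pb is the anode.
E°cell = +1.20 − (−0.14) = +1.34 V; balancing electrons gives n = 2.
ΔG° = −nFE°cell = −(2)(96485)(+1.34) J/mol = −259 kJ/mol.

−259 kJ/mol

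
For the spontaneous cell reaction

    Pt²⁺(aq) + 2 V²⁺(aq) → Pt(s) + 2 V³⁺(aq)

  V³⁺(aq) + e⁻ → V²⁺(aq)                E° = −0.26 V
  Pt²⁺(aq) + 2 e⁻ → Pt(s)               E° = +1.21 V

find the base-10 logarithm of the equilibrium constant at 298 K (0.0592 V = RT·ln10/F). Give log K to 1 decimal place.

The Pt²⁺/Pt couple is reduced (cathode); E°cell = +1.21 − (−0.26) = +1.47 V with n = 2.
At equilibrium E = 0, so log K = nE°cell / 0.0592 = (2)(+1.47) / 0.0592 = 49.7.

log K = 49.7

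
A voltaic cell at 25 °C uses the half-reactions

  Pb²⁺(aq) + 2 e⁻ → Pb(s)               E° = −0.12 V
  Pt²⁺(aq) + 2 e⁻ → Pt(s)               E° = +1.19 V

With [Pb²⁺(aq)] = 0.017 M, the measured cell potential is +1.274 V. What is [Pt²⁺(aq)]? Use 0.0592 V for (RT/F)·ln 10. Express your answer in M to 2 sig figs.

With Pt²⁺/Pt at the cathode and Pb²⁺/Pb at the anode, E°cell = +1.19 − (−0.12) = +1.31 V (n = 2).
Since E = E° − (0.0592/n)·log Q, log Q = n(E° − E)/0.0592 = 1.216.
The balanced reaction is Pt²⁺(aq) + Pb(s) → Pt(s) + Pb²⁺(aq), so Q = [Pb²⁺(aq)] / [Pt²⁺(aq)].
Solving for the unknown gives log [Pt²⁺(aq)] = −2.986, so [Pt²⁺(aq)] ≈ 0.0010 M.

0.0010 M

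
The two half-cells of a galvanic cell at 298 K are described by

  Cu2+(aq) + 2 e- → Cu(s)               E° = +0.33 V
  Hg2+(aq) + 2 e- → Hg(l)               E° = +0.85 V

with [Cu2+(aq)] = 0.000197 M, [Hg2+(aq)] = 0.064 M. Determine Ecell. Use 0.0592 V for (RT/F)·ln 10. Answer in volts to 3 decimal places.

+0.594 V

Hg²⁺/Hg is reduced (cathode, E° = +0.85 V) and Cu²⁺/Cu is oxidized (anode).
E°cell = E°cat − E°an = +0.85 − (+0.33) = +0.52 V; n = 2.
For the overall reaction Hg2+(aq) + Cu(s) → Hg(l) + Cu2+(aq), Q = [Cu2+(aq)] / [Hg2+(aq)] = 0.00308, giving log Q = −2.512.
E = E° − (0.0592/n)·log Q = +0.52 − (0.0592/2)(−2.512) = +0.594 V.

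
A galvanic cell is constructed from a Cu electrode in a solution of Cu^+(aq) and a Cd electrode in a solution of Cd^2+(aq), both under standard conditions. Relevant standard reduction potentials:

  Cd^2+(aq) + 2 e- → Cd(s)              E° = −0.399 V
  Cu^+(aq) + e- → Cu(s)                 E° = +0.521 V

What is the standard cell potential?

The Cu⁺/Cu couple has the higher E°, so Cu ion is reduced (cathode) and Cd is oxidized (anode).
E°cell = E°(cathode) − E°(anode) = +0.521 − (−0.399) = +0.920 V.

+0.920 V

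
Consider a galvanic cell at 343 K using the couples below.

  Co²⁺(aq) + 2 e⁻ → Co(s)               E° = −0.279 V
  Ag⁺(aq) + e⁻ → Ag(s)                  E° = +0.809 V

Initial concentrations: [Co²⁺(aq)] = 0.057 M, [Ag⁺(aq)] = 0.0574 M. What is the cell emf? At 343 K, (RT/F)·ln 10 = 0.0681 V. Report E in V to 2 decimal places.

The Ag⁺/Ag couple has the more positive E°, so it is the cathode; Co²⁺/Co is the anode.
E°cell = E°cat − E°an = +0.809 − (−0.279) = +1.088 V; n = 2.
The balanced reaction is 2 Ag⁺(aq) + Co(s) → 2 Ag(s) + Co²⁺(aq), so Q = [Co²⁺(aq)] / [Ag⁺(aq)]^2 = 17.3 and log Q = 1.238.
E = E° − (0.0681/n)·log Q = +1.088 − (0.0681/2)(1.238) = +1.05 V.

+1.05 V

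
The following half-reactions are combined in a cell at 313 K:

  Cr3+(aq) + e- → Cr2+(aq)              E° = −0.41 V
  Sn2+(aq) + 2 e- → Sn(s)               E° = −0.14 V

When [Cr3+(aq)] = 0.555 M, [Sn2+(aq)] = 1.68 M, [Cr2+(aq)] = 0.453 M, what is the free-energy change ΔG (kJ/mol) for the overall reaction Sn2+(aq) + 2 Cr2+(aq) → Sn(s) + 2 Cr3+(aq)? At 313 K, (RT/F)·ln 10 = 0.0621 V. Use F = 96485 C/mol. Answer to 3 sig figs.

−52.4 kJ/mol

The standard cell potential is −0.14 − (−0.41) = +0.27 V, with n = 2 electrons in the balanced equation.
Here Q = [Cr3+(aq)]^2 / ([Sn2+(aq)]·[Cr2+(aq)]^2) = 0.893 (log Q = −0.049), giving E = +0.27 − (0.0621/2)·(−0.049) = +0.2715 V.
ΔG = −nFE = −(2)(96485)(+0.2715) J/mol = −52.4 kJ/mol.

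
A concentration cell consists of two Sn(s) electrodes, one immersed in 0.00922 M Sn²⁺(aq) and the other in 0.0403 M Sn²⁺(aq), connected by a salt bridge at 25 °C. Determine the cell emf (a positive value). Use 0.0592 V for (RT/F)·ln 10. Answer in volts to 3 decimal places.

0.019 V

For a concentration cell E°cell = 0, since both electrodes use the same couple.
The compartment with the higher Sn²⁺(aq) concentration (0.0403 M) acts as the cathode; ions are reduced there and produced at the dilute (0.00922 M) anode.
With n = 2, Ecell = −(0.0592/2)·log([dilute]/[conc]) = −(0.0592/2)·log(0.00922/0.0403) = +0.019 V.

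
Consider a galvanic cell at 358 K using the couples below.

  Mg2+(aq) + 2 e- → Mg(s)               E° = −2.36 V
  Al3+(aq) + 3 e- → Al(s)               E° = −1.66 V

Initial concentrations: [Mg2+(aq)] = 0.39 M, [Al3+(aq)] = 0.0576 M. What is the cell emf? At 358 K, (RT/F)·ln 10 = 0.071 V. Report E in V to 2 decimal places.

Al³⁺/Al is reduced (cathode, E° = −1.66 V) and Mg²⁺/Mg is oxidized (anode).
The standard potential is −1.66 − (−2.36) = +0.70 V and the balanced reaction transfers n = 6 electrons.
For the overall reaction 2 Al3+(aq) + 3 Mg(s) → 2 Al(s) + 3 Mg2+(aq), Q = [Mg2+(aq)]^3 / [Al3+(aq)]^2 = 17.9, giving log Q = 1.252.
Applying E = E° − (RT ln10/nF)·log Q gives +0.70 − (0.071/6)(1.252) = +0.69 V.

+0.69 V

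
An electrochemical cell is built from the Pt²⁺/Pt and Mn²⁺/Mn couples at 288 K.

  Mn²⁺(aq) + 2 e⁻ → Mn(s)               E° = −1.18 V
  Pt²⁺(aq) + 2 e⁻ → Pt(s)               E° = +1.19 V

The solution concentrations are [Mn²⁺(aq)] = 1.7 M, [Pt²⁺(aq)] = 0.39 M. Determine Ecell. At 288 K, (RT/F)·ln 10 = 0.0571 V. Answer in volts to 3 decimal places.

Since E°(Pt²⁺/Pt) > E°(Mn²⁺/Mn), Pt²⁺/Pt serves as the cathode.
E°cell = E°cat − E°an = +1.19 − (−1.18) = +2.37 V; n = 2.
For the overall reaction Pt²⁺(aq) + Mn(s) → Pt(s) + Mn²⁺(aq), Q = [Mn²⁺(aq)] / [Pt²⁺(aq)] = 4.36, giving log Q = 0.639.
E = E° − (0.0571/n)·log Q = +2.37 − (0.0571/2)(0.639) = +2.352 V.

+2.352 V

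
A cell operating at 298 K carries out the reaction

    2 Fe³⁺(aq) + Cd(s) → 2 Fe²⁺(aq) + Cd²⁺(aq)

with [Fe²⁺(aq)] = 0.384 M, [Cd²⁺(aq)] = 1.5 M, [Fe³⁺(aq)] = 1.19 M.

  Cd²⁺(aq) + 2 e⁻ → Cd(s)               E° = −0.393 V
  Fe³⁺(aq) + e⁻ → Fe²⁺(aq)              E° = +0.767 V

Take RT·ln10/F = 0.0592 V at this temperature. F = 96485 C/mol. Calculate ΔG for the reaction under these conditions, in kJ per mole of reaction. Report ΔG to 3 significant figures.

−228 kJ/mol

The standard cell potential is +0.767 − (−0.393) = +1.160 V, with n = 2 electrons in the balanced equation.
Q = ([Fe²⁺(aq)]^2·[Cd²⁺(aq)]) / [Fe³⁺(aq)]^2 = 0.156, so log Q = −0.806 and E = +1.160 − (0.0592/2)(−0.806) = +1.1839 V.
Finally ΔG = −nFE = −(2)(96485 C/mol)(+1.1839 V) = −228 kJ/mol.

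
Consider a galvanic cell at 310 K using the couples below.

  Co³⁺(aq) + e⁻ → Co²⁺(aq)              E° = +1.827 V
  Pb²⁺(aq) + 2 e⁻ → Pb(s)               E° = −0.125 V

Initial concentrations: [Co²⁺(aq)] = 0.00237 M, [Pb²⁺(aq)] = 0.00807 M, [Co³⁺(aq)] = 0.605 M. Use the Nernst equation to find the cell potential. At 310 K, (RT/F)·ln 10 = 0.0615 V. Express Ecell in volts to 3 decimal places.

+2.164 V

Since E°(Co³⁺/Co²⁺) > E°(Pb²⁺/Pb), Co³⁺/Co²⁺ serves as the cathode.
E°cell = E°cat − E°an = +1.827 − (−0.125) = +1.952 V; n = 2.
Balancing gives 2 Co³⁺(aq) + Pb(s) → 2 Co²⁺(aq) + Pb²⁺(aq); hence Q = ([Co²⁺(aq)]^2·[Pb²⁺(aq)]) / [Co³⁺(aq)]^2 = 1.24×10^−7 (log Q = −6.907).
E = E° − (0.0615/n)·log Q = +1.952 − (0.0615/2)(−6.907) = +2.164 V.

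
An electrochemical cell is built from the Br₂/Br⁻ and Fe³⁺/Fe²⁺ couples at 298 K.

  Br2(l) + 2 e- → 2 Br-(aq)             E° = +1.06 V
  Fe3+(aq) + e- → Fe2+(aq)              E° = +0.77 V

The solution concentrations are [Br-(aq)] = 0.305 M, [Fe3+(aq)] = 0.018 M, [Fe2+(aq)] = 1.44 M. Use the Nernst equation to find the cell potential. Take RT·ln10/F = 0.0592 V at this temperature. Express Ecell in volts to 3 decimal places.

Since E°(Br₂/Br⁻) > E°(Fe³⁺/Fe²⁺), Br₂/Br⁻ serves as the cathode.
E°cell = E°cat − E°an = +1.06 − (+0.77) = +0.29 V; n = 2.
For the overall reaction Br2(l) + 2 Fe2+(aq) → 2 Br-(aq) + 2 Fe3+(aq), Q = ([Br-(aq)]^2·[Fe3+(aq)]^2) / [Fe2+(aq)]^2 = 1.45×10^−5, giving log Q = −4.838.
Applying E = E° − (RT ln10/nF)·log Q gives +0.29 − (0.0592/2)(−4.838) = +0.433 V.

+0.433 V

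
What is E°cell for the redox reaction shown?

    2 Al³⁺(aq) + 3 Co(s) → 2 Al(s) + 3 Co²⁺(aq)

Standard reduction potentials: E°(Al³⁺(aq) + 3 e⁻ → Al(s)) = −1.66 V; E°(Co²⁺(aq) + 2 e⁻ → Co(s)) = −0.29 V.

−1.37 V

In the reaction as written, Al³⁺(aq) is reduced (cathode) and Co²⁺(aq) is produced by oxidation at the anode.
E°cell = E°(cathode) − E°(anode) = −1.66 − (−0.29) = −1.37 V.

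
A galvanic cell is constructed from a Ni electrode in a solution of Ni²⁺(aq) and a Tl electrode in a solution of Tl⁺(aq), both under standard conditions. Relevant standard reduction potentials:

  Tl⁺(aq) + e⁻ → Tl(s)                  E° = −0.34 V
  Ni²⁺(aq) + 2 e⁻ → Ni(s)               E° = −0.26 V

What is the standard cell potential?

+0.08 V

Of the two couples in this cell, the one with the more positive reduction potential is reduced at the cathode: here that is Ni²⁺/Ni (−0.26 V); Tl⁺/Tl (−0.34 V) is the anode.
E°cell = E°(cathode) − E°(anode) = −0.26 − (−0.34) = +0.08 V.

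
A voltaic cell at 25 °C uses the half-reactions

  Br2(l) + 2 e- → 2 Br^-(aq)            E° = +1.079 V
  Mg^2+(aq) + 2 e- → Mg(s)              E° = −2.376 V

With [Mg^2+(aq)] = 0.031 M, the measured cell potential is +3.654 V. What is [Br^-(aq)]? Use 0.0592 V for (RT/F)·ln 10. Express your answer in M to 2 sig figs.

The Br₂/Br⁻ couple has the larger reduction potential, so it is the cathode: E°cell = +1.079 − (−2.376) = +3.455 V and n = 2.
Rearranging E = E° − (0.0592/n)·log Q gives log Q = 2(+3.455 − (+3.654))/0.0592 = −6.723.
Balancing electrons gives Br2(l) + Mg(s) → 2 Br^-(aq) + Mg^2+(aq); thus Q = [Br^-(aq)]^2·[Mg^2+(aq)].
Substituting the known concentrations and solving, log [Br^-(aq)] = −2.607 and [Br^-(aq)] = 0.0025 M.

0.0025 M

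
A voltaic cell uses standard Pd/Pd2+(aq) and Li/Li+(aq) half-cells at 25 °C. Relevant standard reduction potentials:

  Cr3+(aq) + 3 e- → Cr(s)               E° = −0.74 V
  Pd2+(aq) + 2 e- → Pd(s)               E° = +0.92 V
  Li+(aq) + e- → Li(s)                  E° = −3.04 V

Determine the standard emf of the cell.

+3.96 V

Of the two couples in this cell, the one with the more positive reduction potential is reduced at the cathode: here that is Pd²⁺/Pd (+0.92 V); Li⁺/Li (−3.04 V) is the anode.
E°cell = E°(cathode) − E°(anode) = +0.92 − (−3.04) = +3.96 V.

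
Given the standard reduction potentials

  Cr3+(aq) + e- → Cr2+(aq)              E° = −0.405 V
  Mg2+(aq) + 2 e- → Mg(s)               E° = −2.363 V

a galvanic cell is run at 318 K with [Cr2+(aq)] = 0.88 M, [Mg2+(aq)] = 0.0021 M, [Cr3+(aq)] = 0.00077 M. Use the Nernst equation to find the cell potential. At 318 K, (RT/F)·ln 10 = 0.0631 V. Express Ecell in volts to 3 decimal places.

Since E°(Cr³⁺/Cr²⁺) > E°(Mg²⁺/Mg), Cr³⁺/Cr²⁺ serves as the cathode.
E°cell = −0.405 − (−2.363) = +1.958 V, with n = 2 electrons transferred.
Balancing gives 2 Cr3+(aq) + Mg(s) → 2 Cr2+(aq) + Mg2+(aq); hence Q = ([Cr2+(aq)]^2·[Mg2+(aq)]) / [Cr3+(aq)]^2 = 2.74×10^3 (log Q = 3.438).
E = E° − (0.0631/n)·log Q = +1.958 − (0.0631/2)(3.438) = +1.850 V.

+1.850 V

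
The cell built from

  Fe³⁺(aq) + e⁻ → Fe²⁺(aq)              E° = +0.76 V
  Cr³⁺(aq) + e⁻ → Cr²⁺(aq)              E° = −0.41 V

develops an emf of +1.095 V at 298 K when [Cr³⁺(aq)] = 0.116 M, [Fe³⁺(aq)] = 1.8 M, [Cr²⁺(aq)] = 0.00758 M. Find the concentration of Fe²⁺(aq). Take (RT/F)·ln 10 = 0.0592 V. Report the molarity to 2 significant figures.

2.2 M

With Fe³⁺/Fe²⁺ at the cathode and Cr³⁺/Cr²⁺ at the anode, E°cell = +0.76 − (−0.41) = +1.17 V (n = 1).
Since E = E° − (0.0592/n)·log Q, log Q = n(E° − E)/0.0592 = 1.267.
Balancing electrons gives Fe³⁺(aq) + Cr²⁺(aq) → Fe²⁺(aq) + Cr³⁺(aq); thus Q = ([Fe²⁺(aq)]·[Cr³⁺(aq)]) / ([Fe³⁺(aq)]·[Cr²⁺(aq)]).
Solving for the unknown gives log [Fe²⁺(aq)] = 0.337, so [Fe²⁺(aq)] ≈ 2.2 M.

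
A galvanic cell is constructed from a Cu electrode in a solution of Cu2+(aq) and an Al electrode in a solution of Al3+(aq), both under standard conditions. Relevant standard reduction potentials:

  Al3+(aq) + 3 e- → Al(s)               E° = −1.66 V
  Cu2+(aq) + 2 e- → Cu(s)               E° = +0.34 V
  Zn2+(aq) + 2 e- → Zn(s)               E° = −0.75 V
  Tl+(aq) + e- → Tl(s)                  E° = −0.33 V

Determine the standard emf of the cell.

+2.00 V

The Cu²⁺/Cu couple has the higher E°, so Cu ion is reduced (cathode) and Al is oxidized (anode).
E°cell = E°(cathode) − E°(anode) = +0.34 − (−1.66) = +2.00 V.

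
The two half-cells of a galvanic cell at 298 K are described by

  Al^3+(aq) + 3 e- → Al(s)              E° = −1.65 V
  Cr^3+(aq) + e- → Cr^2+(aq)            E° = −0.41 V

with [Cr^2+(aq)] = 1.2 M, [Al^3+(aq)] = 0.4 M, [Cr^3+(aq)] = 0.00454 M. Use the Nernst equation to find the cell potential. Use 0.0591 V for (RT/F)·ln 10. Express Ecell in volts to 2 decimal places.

+1.10 V

Since E°(Cr³⁺/Cr²⁺) > E°(Al³⁺/Al), Cr³⁺/Cr²⁺ serves as the cathode.
The standard potential is −0.41 − (−1.65) = +1.24 V and the balanced reaction transfers n = 3 electrons.
For the overall reaction 3 Cr^3+(aq) + Al(s) → 3 Cr^2+(aq) + Al^3+(aq), Q = ([Cr^2+(aq)]^3·[Al^3+(aq)]) / [Cr^3+(aq)]^3 = 7.39×10^6, giving log Q = 6.868.
Applying E = E° − (RT ln10/nF)·log Q gives +1.24 − (0.0591/3)(6.868) = +1.10 V.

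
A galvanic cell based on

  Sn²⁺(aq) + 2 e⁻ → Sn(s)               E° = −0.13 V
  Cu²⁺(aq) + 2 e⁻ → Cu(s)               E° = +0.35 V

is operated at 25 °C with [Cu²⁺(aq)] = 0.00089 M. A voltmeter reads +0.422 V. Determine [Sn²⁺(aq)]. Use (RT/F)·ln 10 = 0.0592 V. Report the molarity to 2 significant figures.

With Cu²⁺/Cu at the cathode and Sn²⁺/Sn at the anode, E°cell = +0.35 − (−0.13) = +0.48 V (n = 2).
Rearranging E = E° − (0.0592/n)·log Q gives log Q = 2(+0.48 − (+0.422))/0.0592 = 1.959.
The balanced reaction is Cu²⁺(aq) + Sn(s) → Cu(s) + Sn²⁺(aq), so Q = [Sn²⁺(aq)] / [Cu²⁺(aq)].
Solving for the unknown gives log [Sn²⁺(aq)] = −1.092, so [Sn²⁺(aq)] ≈ 0.081 M.

0.081 M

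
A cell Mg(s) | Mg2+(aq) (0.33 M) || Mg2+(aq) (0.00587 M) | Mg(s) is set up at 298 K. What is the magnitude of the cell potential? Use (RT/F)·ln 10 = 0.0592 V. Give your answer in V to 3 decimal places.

0.052 V

For a concentration cell E°cell = 0, since both electrodes use the same couple.
The compartment with the higher Mg2+(aq) concentration (0.33 M) acts as the cathode; ions are reduced there and produced at the dilute (0.00587 M) anode.
With n = 2, Ecell = −(0.0592/2)·log([dilute]/[conc]) = −(0.0592/2)·log(0.00587/0.33) = +0.052 V.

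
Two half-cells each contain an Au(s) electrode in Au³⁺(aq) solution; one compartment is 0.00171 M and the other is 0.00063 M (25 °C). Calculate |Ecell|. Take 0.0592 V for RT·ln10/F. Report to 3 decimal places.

For a concentration cell E°cell = 0, since both electrodes use the same couple.
The compartment with the higher Au³⁺(aq) concentration (0.00171 M) acts as the cathode; ions are reduced there and produced at the dilute (0.00063 M) anode.
With n = 3, Ecell = −(0.0592/3)·log([dilute]/[conc]) = −(0.0592/3)·log(0.00063/0.00171) = +0.009 V.

0.009 V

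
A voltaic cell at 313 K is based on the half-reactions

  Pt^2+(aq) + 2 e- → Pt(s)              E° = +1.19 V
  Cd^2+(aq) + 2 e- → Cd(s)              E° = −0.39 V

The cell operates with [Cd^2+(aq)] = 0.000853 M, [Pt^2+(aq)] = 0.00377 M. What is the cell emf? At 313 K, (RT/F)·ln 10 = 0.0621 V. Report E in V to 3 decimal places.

+1.600 V

The Pt²⁺/Pt couple has the more positive E°, so it is the cathode; Cd²⁺/Cd is the anode.
E°cell = +1.19 − (−0.39) = +1.58 V, with n = 2 electrons transferred.
Balancing gives Pt^2+(aq) + Cd(s) → Pt(s) + Cd^2+(aq); hence Q = [Cd^2+(aq)] / [Pt^2+(aq)] = 0.226 (log Q = −0.645).
By the Nernst equation, E = +1.58 − (0.0621/2)·(−0.645) = +1.600 V.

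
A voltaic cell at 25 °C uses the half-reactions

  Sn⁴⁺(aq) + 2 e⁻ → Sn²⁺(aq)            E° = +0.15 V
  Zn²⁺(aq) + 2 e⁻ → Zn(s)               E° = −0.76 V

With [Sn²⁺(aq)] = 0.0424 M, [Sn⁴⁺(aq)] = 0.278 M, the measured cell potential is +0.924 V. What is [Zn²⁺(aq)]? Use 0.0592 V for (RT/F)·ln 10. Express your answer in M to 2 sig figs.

2.2 M

The Sn⁴⁺/Sn²⁺ couple has the larger reduction potential, so it is the cathode: E°cell = +0.15 − (−0.76) = +0.91 V and n = 2.
Since E = E° − (0.0592/n)·log Q, log Q = n(E° − E)/0.0592 = −0.473.
Balancing electrons gives Sn⁴⁺(aq) + Zn(s) → Sn²⁺(aq) + Zn²⁺(aq); thus Q = ([Sn²⁺(aq)]·[Zn²⁺(aq)]) / [Sn⁴⁺(aq)].
Isolating [Zn²⁺(aq)] in Q = 10^{−0.473} yields log [Zn²⁺(aq)] = 0.344, i.e. 2.2 M.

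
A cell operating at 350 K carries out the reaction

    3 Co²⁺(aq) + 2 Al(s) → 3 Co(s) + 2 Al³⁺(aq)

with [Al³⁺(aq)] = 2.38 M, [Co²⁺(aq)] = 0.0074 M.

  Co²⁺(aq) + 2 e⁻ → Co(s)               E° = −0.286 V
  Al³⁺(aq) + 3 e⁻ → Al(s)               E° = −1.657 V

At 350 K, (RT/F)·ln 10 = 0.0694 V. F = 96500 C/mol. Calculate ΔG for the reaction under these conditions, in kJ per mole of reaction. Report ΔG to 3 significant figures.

−746 kJ/mol

The standard cell potential is −0.286 − (−1.657) = +1.371 V, with n = 6 electrons in the balanced equation.
Here Q = [Al³⁺(aq)]^2 / [Co²⁺(aq)]^3 = 1.4×10^7 (log Q = 7.145), giving E = +1.371 − (0.0694/6)·(7.145) = +1.2884 V.
Then ΔG = −nFE = −6 × 96500 × +1.2884 J/mol = −746 kJ/mol.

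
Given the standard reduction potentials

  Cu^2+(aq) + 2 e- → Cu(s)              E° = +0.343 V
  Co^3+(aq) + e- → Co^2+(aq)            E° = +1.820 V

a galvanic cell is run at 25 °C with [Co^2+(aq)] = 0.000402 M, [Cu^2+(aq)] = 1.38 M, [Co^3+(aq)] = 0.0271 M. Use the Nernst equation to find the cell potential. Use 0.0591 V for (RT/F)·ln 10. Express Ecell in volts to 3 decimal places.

+1.581 V

Since E°(Co³⁺/Co²⁺) > E°(Cu²⁺/Cu), Co³⁺/Co²⁺ serves as the cathode.
E°cell = +1.820 − (+0.343) = +1.477 V, with n = 2 electrons transferred.
For the overall reaction 2 Co^3+(aq) + Cu(s) → 2 Co^2+(aq) + Cu^2+(aq), Q = ([Co^2+(aq)]^2·[Cu^2+(aq)]) / [Co^3+(aq)]^2 = 0.000304, giving log Q = −3.518.
Applying E = E° − (RT ln10/nF)·log Q gives +1.477 − (0.0591/2)(−3.518) = +1.581 V.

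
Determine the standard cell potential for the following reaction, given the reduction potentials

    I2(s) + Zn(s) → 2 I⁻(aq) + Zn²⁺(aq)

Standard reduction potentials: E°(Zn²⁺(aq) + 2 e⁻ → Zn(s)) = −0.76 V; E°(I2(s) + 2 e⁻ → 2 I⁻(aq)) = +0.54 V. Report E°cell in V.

I2(s) gains electrons, so the I₂/I⁻ couple is the cathode; the Zn²⁺/Zn couple is the anode.
E°cell = E°(cathode) − E°(anode) = +0.54 − (−0.76) = +1.30 V.

+1.30 V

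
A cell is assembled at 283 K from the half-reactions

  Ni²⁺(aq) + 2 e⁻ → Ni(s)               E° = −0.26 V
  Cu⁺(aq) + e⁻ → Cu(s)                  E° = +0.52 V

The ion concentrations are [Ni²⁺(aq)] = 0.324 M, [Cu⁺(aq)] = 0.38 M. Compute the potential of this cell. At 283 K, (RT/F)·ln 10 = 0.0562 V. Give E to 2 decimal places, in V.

+0.77 V

The Cu⁺/Cu couple has the more positive E°, so it is the cathode; Ni²⁺/Ni is the anode.
The standard potential is +0.52 − (−0.26) = +0.78 V and the balanced reaction transfers n = 2 electrons.
For the overall reaction 2 Cu⁺(aq) + Ni(s) → 2 Cu(s) + Ni²⁺(aq), Q = [Ni²⁺(aq)] / [Cu⁺(aq)]^2 = 2.24, giving log Q = 0.351.
E = E° − (0.0562/n)·log Q = +0.78 − (0.0562/2)(0.351) = +0.77 V.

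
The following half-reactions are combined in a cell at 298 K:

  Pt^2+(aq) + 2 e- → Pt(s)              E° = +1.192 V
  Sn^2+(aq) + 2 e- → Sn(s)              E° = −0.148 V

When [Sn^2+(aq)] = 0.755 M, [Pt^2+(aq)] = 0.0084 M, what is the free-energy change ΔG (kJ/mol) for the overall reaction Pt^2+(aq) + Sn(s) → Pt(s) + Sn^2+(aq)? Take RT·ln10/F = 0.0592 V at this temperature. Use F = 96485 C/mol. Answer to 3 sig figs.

−247 kJ/mol

The standard cell potential is +1.192 − (−0.148) = +1.340 V, with n = 2 electrons in the balanced equation.
Here Q = [Sn^2+(aq)] / [Pt^2+(aq)] = 89.9 (log Q = 1.954), giving E = +1.340 − (0.0592/2)·(1.954) = +1.2822 V.
Then ΔG = −nFE = −2 × 96485 × +1.2822 J/mol = −247 kJ/mol.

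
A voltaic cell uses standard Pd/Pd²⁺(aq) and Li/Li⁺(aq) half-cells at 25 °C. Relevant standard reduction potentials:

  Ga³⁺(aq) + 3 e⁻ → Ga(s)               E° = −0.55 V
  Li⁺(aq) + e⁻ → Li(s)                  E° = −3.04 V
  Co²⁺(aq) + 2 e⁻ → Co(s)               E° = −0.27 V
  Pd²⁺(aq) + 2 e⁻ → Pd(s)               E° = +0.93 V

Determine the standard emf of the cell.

+3.97 V

The Pd²⁺/Pd couple has the higher E°, so Pd ion is reduced (cathode) and Li is oxidized (anode).
E°cell = E°(cathode) − E°(anode) = +0.93 − (−3.04) = +3.97 V.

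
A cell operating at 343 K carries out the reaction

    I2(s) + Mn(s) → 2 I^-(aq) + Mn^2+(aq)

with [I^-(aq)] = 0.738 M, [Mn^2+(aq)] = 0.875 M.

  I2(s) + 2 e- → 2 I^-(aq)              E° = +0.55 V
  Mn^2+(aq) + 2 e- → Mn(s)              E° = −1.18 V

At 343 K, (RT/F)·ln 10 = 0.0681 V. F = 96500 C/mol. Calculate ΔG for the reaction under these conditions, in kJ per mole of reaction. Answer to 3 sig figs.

−336 kJ/mol

E°cell = +0.55 − (−1.18) = +1.73 V; the balanced reaction transfers n = 2 electrons.
Here Q = [I^-(aq)]^2·[Mn^2+(aq)] = 0.477 (log Q = −0.322), giving E = +1.73 − (0.0681/2)·(−0.322) = +1.7410 V.
Then ΔG = −nFE = −2 × 96500 × +1.7410 J/mol = −336 kJ/mol.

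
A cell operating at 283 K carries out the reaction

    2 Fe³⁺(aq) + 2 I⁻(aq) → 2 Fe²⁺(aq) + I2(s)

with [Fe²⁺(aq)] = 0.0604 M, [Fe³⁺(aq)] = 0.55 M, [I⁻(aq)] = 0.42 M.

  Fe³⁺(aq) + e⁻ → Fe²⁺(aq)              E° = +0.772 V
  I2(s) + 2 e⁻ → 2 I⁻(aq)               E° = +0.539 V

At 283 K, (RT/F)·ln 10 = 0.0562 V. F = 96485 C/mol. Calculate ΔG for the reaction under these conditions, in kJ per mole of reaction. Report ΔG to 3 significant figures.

−51.3 kJ/mol

E°cell = +0.772 − (+0.539) = +0.233 V; the balanced reaction transfers n = 2 electrons.
The reaction quotient is [Fe²⁺(aq)]^2 / ([Fe³⁺(aq)]^2·[I⁻(aq)]^2) = 0.0684; by Nernst, E = +0.233 − (0.0562/2)(−1.165) = +0.2657 V.
ΔG = −nFE = −(2)(96485)(+0.2657) J/mol = −51.3 kJ/mol.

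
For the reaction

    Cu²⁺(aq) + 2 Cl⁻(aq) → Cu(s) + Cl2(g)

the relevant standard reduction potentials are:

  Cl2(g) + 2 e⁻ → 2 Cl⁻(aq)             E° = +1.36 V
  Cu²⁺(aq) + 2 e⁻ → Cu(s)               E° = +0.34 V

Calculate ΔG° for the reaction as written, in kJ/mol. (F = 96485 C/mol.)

+197 kJ/mol

In the reaction as written Cu²⁺(aq) is reduced, so the Cu²⁺/Cu couple is the cathode and Cl₂/Cl⁻ is the anode.
E°cell = +0.34 − (+1.36) = −1.02 V; balancing electrons gives n = 2.
ΔG° = −nFE°cell = −(2)(96485)(−1.02) J/mol = +197 kJ/mol.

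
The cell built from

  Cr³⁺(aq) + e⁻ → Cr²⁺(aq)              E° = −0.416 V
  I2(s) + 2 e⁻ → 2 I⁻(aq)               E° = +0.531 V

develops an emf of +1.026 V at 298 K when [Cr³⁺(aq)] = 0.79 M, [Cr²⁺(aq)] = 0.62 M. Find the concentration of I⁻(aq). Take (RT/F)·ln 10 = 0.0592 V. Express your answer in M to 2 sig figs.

0.036 M

With I₂/I⁻ at the cathode and Cr³⁺/Cr²⁺ at the anode, E°cell = +0.531 − (−0.416) = +0.947 V (n = 2).
Since E = E° − (0.0592/n)·log Q, log Q = n(E° − E)/0.0592 = −2.669.
Balancing electrons gives I2(s) + 2 Cr²⁺(aq) → 2 I⁻(aq) + 2 Cr³⁺(aq); thus Q = ([I⁻(aq)]^2·[Cr³⁺(aq)]^2) / [Cr²⁺(aq)]^2.
Substituting the known concentrations and solving, log [I⁻(aq)] = −1.440 and [I⁻(aq)] = 0.036 M.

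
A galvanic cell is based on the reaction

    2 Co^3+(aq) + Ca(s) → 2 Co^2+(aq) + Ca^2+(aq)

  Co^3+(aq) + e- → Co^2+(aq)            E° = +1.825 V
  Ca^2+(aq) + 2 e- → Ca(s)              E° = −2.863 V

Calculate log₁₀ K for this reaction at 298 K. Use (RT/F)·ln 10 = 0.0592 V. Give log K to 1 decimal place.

log K = 158.4

The Co³⁺/Co²⁺ couple is reduced (cathode); E°cell = +1.825 − (−2.863) = +4.688 V with n = 2.
At equilibrium E = 0, so log K = nE°cell / 0.0592 = (2)(+4.688) / 0.0592 = 158.4.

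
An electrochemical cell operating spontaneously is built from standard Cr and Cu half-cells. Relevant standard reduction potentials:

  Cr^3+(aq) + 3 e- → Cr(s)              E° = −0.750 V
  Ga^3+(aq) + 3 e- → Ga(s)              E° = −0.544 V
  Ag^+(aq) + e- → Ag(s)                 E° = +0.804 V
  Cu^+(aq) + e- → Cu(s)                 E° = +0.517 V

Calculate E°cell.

+1.267 V

The Cu⁺/Cu couple has the higher E°, so Cu ion is reduced (cathode) and Cr is oxidized (anode).
E°cell = E°(cathode) − E°(anode) = +0.517 − (−0.750) = +1.267 V.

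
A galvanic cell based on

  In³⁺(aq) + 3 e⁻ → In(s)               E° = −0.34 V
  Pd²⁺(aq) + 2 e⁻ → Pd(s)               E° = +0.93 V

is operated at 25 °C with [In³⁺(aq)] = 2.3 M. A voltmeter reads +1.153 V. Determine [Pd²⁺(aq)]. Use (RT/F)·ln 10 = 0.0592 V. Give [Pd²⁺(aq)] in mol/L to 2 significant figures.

The Pd²⁺/Pd couple has the larger reduction potential, so it is the cathode: E°cell = +0.93 − (−0.34) = +1.27 V and n = 6.
Since E = E° − (0.0592/n)·log Q, log Q = n(E° − E)/0.0592 = 11.858.
For 3 Pd²⁺(aq) + 2 In(s) → 3 Pd(s) + 2 In³⁺(aq), the reaction quotient is Q = [In³⁺(aq)]^2 / [Pd²⁺(aq)]^3.
Substituting the known concentrations and solving, log [Pd²⁺(aq)] = −3.712 and [Pd²⁺(aq)] = 0.00019 M.

0.00019 M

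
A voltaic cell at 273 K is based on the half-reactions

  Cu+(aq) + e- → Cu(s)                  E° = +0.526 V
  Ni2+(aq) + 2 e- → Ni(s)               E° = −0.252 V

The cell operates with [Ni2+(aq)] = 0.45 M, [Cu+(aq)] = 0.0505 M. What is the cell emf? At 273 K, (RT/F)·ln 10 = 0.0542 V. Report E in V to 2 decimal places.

+0.72 V

The Cu⁺/Cu couple has the more positive E°, so it is the cathode; Ni²⁺/Ni is the anode.
The standard potential is +0.526 − (−0.252) = +0.778 V and the balanced reaction transfers n = 2 electrons.
Balancing gives 2 Cu+(aq) + Ni(s) → 2 Cu(s) + Ni2+(aq); hence Q = [Ni2+(aq)] / [Cu+(aq)]^2 = 176 (log Q = 2.247).
E = E° − (0.0542/n)·log Q = +0.778 − (0.0542/2)(2.247) = +0.72 V.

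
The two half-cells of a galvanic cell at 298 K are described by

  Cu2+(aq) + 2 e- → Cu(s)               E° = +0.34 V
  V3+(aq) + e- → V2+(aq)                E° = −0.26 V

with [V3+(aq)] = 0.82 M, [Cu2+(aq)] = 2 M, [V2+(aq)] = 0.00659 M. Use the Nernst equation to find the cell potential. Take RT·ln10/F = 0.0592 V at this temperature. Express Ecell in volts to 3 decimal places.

Since E°(Cu²⁺/Cu) > E°(V³⁺/V²⁺), Cu²⁺/Cu serves as the cathode.
The standard potential is +0.34 − (−0.26) = +0.60 V and the balanced reaction transfers n = 2 electrons.
For the overall reaction Cu2+(aq) + 2 V2+(aq) → Cu(s) + 2 V3+(aq), Q = [V3+(aq)]^2 / ([Cu2+(aq)]·[V2+(aq)]^2) = 7.74×10^3, giving log Q = 3.889.
By the Nernst equation, E = +0.60 − (0.0592/2)·(3.889) = +0.485 V.

+0.485 V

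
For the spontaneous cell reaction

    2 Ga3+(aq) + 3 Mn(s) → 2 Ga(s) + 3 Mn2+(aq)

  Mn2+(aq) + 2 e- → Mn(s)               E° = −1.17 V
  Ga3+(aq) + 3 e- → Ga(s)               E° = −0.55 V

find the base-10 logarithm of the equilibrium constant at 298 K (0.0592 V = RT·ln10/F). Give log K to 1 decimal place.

The Ga³⁺/Ga couple is reduced (cathode); E°cell = −0.55 − (−1.17) = +0.62 V with n = 6.
At equilibrium E = 0, so log K = nE°cell / 0.0592 = (6)(+0.62) / 0.0592 = 62.8.

log K = 62.8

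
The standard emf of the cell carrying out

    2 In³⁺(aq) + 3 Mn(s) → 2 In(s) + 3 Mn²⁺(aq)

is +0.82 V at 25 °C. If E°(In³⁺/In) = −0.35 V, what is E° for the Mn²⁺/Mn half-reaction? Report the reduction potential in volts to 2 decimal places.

In the reaction as written the In³⁺/In couple is reduced (cathode) and Mn²⁺/Mn is oxidized (anode), so E°cell = E°(In³⁺/In) − E°(Mn²⁺/Mn).
E°(Mn²⁺/Mn) = E°(cathode) − E°cell = −0.35 − (+0.82) = −1.17 V.

−1.17 V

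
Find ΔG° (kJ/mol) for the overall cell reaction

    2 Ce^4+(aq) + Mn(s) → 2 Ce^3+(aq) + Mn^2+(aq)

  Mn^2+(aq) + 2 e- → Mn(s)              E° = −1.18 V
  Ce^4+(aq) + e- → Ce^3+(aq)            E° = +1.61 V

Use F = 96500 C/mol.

In the reaction as written Ce^4+(aq) is reduced, so the Ce⁴⁺/Ce³⁺ couple is the cathode and Mn²⁺/Mn is the anode.
E°cell = +1.61 − (−1.18) = +2.79 V; balancing electrons gives n = 2.
ΔG° = −nFE°cell = −(2)(96500)(+2.79) J/mol = −538 kJ/mol.

−538 kJ/mol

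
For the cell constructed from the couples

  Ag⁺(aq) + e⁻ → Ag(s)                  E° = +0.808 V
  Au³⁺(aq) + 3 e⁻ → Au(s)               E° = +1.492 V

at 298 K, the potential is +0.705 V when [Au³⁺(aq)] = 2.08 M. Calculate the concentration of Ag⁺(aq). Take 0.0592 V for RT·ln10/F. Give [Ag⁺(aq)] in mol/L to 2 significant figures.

The Au³⁺/Au couple has the larger reduction potential, so it is the cathode: E°cell = +1.492 − (+0.808) = +0.684 V and n = 3.
From the Nernst equation, log Q = n(E° − E)/0.0592 = 3·(+0.684 − (+0.705))/0.0592 = −1.064.
Balancing electrons gives Au³⁺(aq) + 3 Ag(s) → Au(s) + 3 Ag⁺(aq); thus Q = [Ag⁺(aq)]^3 / [Au³⁺(aq)].
Substituting the known concentrations and solving, log [Ag⁺(aq)] = −0.249 and [Ag⁺(aq)] = 0.56 M.

0.56 M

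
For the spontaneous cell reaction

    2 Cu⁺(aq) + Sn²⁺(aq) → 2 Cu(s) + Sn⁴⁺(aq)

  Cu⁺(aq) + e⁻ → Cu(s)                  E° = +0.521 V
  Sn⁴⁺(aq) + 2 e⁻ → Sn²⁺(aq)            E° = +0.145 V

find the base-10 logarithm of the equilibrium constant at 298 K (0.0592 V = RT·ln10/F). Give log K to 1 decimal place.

log K = 12.7

The Cu⁺/Cu couple is reduced (cathode); E°cell = +0.521 − (+0.145) = +0.376 V with n = 2.
At equilibrium E = 0, so log K = nE°cell / 0.0592 = (2)(+0.376) / 0.0592 = 12.7.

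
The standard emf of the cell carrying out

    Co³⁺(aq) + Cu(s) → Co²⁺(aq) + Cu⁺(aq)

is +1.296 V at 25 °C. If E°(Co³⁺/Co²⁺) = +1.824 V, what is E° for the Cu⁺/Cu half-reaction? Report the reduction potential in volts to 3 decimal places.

+0.528 V

In the reaction as written the Co³⁺/Co²⁺ couple is reduced (cathode) and Cu⁺/Cu is oxidized (anode), so E°cell = E°(Co³⁺/Co²⁺) − E°(Cu⁺/Cu).
E°(Cu⁺/Cu) = E°(cathode) − E°cell = +1.824 − (+1.296) = +0.528 V.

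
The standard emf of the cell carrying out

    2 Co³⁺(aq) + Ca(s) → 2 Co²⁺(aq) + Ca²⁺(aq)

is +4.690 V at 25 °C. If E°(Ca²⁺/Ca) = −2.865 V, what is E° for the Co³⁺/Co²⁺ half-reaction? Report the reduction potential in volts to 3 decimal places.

In the reaction as written the Co³⁺/Co²⁺ couple is reduced (cathode) and Ca²⁺/Ca is oxidized (anode), so E°cell = E°(Co³⁺/Co²⁺) − E°(Ca²⁺/Ca).
E°(Co³⁺/Co²⁺) = E°cell + E°(anode) = +4.690 + (−2.865) = +1.825 V.

+1.825 V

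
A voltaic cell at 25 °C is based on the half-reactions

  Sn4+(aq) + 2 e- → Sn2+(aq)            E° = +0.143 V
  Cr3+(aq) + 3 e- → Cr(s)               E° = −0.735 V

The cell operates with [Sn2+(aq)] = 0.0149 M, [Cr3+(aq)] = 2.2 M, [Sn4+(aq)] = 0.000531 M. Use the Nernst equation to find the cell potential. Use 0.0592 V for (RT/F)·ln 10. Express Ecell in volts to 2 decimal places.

Since E°(Sn⁴⁺/Sn²⁺) > E°(Cr³⁺/Cr), Sn⁴⁺/Sn²⁺ serves as the cathode.
E°cell = E°cat − E°an = +0.143 − (−0.735) = +0.878 V; n = 6.
Balancing gives 3 Sn4+(aq) + 2 Cr(s) → 3 Sn2+(aq) + 2 Cr3+(aq); hence Q = ([Sn2+(aq)]^3·[Cr3+(aq)]^2) / [Sn4+(aq)]^3 = 1.07×10^5 (log Q = 5.029).
By the Nernst equation, E = +0.878 − (0.0592/6)·(5.029) = +0.83 V.

+0.83 V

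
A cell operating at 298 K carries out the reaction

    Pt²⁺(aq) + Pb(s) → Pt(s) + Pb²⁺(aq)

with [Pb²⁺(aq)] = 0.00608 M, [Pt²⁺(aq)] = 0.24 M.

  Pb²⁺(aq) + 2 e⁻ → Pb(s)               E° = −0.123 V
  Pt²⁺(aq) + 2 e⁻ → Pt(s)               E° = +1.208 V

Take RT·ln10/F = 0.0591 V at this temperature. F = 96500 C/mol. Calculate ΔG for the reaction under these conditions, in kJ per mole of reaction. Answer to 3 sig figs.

−266 kJ/mol

The standard cell potential is +1.208 − (−0.123) = +1.331 V, with n = 2 electrons in the balanced equation.
Here Q = [Pb²⁺(aq)] / [Pt²⁺(aq)] = 0.0253 (log Q = −1.596), giving E = +1.331 − (0.0591/2)·(−1.596) = +1.3782 V.
Then ΔG = −nFE = −2 × 96500 × +1.3782 J/mol = −266 kJ/mol.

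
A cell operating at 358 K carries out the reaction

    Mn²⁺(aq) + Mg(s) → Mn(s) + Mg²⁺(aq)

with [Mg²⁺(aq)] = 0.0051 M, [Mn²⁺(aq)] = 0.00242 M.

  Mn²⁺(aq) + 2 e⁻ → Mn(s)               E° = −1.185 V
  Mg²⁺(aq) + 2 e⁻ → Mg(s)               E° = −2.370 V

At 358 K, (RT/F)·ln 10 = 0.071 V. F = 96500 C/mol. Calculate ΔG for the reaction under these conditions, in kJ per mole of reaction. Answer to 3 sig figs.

−226 kJ/mol

With Mn²⁺/Mn reduced at the cathode, E°cell = −1.185 − (−2.370) = +1.185 V and n = 2.
The reaction quotient is [Mg²⁺(aq)] / [Mn²⁺(aq)] = 2.11; by Nernst, E = +1.185 − (0.071/2)(0.324) = +1.1735 V.
Then ΔG = −nFE = −2 × 96500 × +1.1735 J/mol = −226 kJ/mol.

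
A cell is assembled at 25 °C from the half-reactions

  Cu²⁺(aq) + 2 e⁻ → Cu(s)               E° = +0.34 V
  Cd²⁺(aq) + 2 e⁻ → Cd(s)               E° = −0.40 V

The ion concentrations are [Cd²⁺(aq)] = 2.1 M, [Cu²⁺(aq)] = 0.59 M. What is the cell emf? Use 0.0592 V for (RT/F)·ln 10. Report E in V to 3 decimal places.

+0.724 V

The Cu²⁺/Cu couple has the more positive E°, so it is the cathode; Cd²⁺/Cd is the anode.
E°cell = E°cat − E°an = +0.34 − (−0.40) = +0.74 V; n = 2.
The balanced reaction is Cu²⁺(aq) + Cd(s) → Cu(s) + Cd²⁺(aq), so Q = [Cd²⁺(aq)] / [Cu²⁺(aq)] = 3.56 and log Q = 0.551.
E = E° − (0.0592/n)·log Q = +0.74 − (0.0592/2)(0.551) = +0.724 V.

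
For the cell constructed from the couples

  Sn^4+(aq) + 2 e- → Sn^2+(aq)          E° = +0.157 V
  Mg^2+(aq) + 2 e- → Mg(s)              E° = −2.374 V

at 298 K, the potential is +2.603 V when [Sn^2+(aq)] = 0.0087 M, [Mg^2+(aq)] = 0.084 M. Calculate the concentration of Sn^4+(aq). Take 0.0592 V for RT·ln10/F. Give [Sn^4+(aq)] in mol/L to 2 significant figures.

0.20 M

The Sn⁴⁺/Sn²⁺ couple has the larger reduction potential, so it is the cathode: E°cell = +0.157 − (−2.374) = +2.531 V and n = 2.
Since E = E° − (0.0592/n)·log Q, log Q = n(E° − E)/0.0592 = −2.432.
The balanced reaction is Sn^4+(aq) + Mg(s) → Sn^2+(aq) + Mg^2+(aq), so Q = ([Sn^2+(aq)]·[Mg^2+(aq)]) / [Sn^4+(aq)].
Isolating [Sn^4+(aq)] in Q = 10^{−2.432} yields log [Sn^4+(aq)] = −0.704, i.e. 0.20 M.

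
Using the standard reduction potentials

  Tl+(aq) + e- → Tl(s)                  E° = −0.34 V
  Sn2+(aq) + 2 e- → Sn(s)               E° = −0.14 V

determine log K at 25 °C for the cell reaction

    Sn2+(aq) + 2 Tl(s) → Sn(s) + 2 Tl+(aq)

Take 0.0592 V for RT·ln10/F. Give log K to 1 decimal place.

log K = 6.8

The Sn²⁺/Sn couple is reduced (cathode); E°cell = −0.14 − (−0.34) = +0.20 V with n = 2.
At equilibrium E = 0, so log K = nE°cell / 0.0592 = (2)(+0.20) / 0.0592 = 6.8.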